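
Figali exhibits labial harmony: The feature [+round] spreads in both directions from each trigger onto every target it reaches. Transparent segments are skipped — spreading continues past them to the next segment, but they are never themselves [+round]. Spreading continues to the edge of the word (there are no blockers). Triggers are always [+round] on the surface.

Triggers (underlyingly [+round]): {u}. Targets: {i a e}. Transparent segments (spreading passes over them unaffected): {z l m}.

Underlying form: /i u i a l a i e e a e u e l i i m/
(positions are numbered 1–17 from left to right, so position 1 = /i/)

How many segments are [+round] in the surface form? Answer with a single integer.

From /u/ at 2 rightward: 3 /i/ → [+round]; 4 /a/ → [+round]; 5 /l/ transparent; 6 /a/ → [+round]; 7 /i/ → [+round]; 8 /e/ → [+round]; 9 /e/ → [+round]; 10 /a/ → [+round]; 11 /e/ → [+round]; 12 /u/ is itself a trigger — this domain ends here.
From /u/ at 2 leftward: 1 /i/ → [+round]; word edge.
From /u/ at 12 rightward: 13 /e/ → [+round]; 14 /l/ transparent; 15 /i/ → [+round]; 16 /i/ → [+round]; 17 /m/ transparent; word edge.
From /u/ at 12 leftward: 11 /e/ → [+round]; 10 /a/ → [+round]; 9 /e/ → [+round]; 8 /e/ → [+round]; 7 /i/ → [+round]; 6 /a/ → [+round]; 5 /l/ transparent; 4 /a/ → [+round]; 3 /i/ → [+round]; 2 /u/ is itself a trigger — this domain ends here.
[+round] positions on the surface: 1 2 3 4 6 7 8 9 10 11 12 13 15 16.

14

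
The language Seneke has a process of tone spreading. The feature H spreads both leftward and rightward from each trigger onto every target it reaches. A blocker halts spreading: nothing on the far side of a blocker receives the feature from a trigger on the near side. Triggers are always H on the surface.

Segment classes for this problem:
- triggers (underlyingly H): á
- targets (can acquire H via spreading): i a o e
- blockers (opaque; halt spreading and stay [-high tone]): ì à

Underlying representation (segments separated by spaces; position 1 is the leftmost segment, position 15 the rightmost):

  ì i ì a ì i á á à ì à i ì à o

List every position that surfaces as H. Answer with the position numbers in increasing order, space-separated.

6 7 8

From /á/ at 7 rightward: 8 /á/ is itself a trigger — this domain ends here.
From /á/ at 7 leftward: 6 /i/ → H; 5 /ì/ blocks.
From /á/ at 8 rightward: 9 /à/ blocks.
From /á/ at 8 leftward: 7 /á/ is itself a trigger — this domain ends here.
Targets with no active source: positions 2 4 12 15 stay [-high tone].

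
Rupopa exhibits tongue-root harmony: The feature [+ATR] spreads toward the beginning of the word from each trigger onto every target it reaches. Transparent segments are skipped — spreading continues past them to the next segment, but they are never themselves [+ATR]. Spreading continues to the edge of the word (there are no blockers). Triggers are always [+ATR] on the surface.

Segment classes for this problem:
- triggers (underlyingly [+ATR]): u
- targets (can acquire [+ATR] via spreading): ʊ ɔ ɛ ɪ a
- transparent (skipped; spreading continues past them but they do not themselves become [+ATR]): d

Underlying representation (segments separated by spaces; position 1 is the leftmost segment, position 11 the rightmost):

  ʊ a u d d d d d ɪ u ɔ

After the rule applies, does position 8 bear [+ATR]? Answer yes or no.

From /u/ at 3 leftward: 2 /a/ → [+ATR]; 1 /ʊ/ → [+ATR]; word edge.
From /u/ at 10 leftward: 9 /ɪ/ → [+ATR]; 8 /d/ transparent; 7 /d/ transparent; 6 /d/ transparent; 5 /d/ transparent; 4 /d/ transparent; 3 /u/ is itself a trigger — this domain ends here.
Target with no active source: position 11 stays [-ATR].
[+ATR] positions on the surface: 1 2 3 9 10.

no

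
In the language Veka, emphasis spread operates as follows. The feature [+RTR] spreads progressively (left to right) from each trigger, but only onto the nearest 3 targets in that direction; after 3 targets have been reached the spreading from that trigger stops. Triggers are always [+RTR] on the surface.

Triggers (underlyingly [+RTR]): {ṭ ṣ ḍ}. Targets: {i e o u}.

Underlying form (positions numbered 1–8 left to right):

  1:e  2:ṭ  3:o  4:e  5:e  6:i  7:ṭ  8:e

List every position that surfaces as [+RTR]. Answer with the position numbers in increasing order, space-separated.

From /ṭ/ at 2 rightward: 3 /o/ → [+RTR]; 4 /e/ → [+RTR]; 5 /e/ → [+RTR]; bound reached.
From /ṭ/ at 7 rightward: 8 /e/ → [+RTR]; word edge.
Targets with no active source: positions 1 6 stay [-emphatic].

2 3 4 5 7 8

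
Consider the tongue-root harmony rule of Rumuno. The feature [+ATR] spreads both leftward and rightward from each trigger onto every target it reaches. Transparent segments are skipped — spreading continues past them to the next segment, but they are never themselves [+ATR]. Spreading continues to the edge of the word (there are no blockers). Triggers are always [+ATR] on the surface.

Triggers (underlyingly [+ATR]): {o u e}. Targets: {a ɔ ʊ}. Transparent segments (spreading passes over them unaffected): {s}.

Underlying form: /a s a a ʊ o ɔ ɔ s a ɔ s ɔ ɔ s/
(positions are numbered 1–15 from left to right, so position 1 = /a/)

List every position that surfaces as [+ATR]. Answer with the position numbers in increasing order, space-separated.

1 3 4 5 6 7 8 10 11 13 14

From /o/ at 6 rightward: 7 /ɔ/ → [+ATR]; 8 /ɔ/ → [+ATR]; 9 /s/ transparent; 10 /a/ → [+ATR]; 11 /ɔ/ → [+ATR]; 12 /s/ transparent; 13 /ɔ/ → [+ATR]; 14 /ɔ/ → [+ATR]; 15 /s/ transparent; word edge.
From /o/ at 6 leftward: 5 /ʊ/ → [+ATR]; 4 /a/ → [+ATR]; 3 /a/ → [+ATR]; 2 /s/ transparent; 1 /a/ → [+ATR]; word edge.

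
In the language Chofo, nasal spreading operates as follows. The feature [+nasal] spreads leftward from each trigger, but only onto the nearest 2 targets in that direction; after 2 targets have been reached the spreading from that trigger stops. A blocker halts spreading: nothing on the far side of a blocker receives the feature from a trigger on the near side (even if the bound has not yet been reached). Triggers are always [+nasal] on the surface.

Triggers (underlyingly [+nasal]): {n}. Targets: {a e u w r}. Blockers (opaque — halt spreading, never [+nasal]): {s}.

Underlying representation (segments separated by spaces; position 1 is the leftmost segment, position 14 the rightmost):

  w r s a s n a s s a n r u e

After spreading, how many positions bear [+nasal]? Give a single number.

From /n/ at 6 leftward: 5 /s/ blocks.
From /n/ at 11 leftward: 10 /a/ → [+nasal]; 9 /s/ blocks.
Targets with no active source: positions 1 2 4 7 12 13 14 stay [-nasal].
[+nasal] positions on the surface: 6 10 11.

3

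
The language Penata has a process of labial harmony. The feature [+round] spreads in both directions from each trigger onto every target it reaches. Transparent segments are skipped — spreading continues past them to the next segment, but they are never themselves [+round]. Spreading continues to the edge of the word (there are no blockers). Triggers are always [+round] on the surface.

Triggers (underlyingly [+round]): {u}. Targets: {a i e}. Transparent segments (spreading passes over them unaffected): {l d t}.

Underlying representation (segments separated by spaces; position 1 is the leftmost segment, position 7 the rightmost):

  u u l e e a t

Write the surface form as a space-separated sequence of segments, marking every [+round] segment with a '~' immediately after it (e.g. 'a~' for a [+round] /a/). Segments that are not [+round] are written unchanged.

u~ u~ l e~ e~ a~ t

From /u/ at 1 rightward: 2 /u/ is itself a trigger — this domain ends here.
From /u/ at 1 leftward: word edge.
From /u/ at 2 rightward: 3 /l/ transparent; 4 /e/ → [+round]; 5 /e/ → [+round]; 6 /a/ → [+round]; 7 /t/ transparent; word edge.
From /u/ at 2 leftward: 1 /u/ is itself a trigger — this domain ends here.
[+round] positions on the surface: 1 2 4 5 6.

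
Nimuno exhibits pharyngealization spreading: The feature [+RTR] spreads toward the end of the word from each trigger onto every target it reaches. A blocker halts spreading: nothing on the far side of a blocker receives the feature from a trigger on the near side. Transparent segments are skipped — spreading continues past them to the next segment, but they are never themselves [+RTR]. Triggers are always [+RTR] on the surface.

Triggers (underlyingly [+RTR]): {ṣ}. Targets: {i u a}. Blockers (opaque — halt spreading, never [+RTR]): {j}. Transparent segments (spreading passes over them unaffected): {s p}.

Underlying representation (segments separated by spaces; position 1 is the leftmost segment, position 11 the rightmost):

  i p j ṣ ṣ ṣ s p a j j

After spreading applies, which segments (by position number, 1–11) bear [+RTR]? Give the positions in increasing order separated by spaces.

4 5 6 9

From /ṣ/ at 4 rightward: 5 /ṣ/ is itself a trigger — this domain ends here.
From /ṣ/ at 5 rightward: 6 /ṣ/ is itself a trigger — this domain ends here.
From /ṣ/ at 6 rightward: 7 /s/ transparent; 8 /p/ transparent; 9 /a/ → [+RTR]; 10 /j/ blocks.
Target with no active source: position 1 stays [-emphatic].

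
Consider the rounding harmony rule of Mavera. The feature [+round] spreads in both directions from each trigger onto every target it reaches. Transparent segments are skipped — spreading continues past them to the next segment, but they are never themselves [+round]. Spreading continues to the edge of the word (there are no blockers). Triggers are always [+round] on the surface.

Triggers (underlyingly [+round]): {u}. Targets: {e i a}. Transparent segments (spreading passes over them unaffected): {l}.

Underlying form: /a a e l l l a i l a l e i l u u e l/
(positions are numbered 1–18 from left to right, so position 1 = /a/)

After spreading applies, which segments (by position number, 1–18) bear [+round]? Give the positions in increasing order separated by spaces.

From /u/ at 15 rightward: 16 /u/ is itself a trigger — this domain ends here.
From /u/ at 15 leftward: 14 /l/ transparent; 13 /i/ → [+round]; 12 /e/ → [+round]; 11 /l/ transparent; 10 /a/ → [+round]; 9 /l/ transparent; 8 /i/ → [+round]; 7 /a/ → [+round]; 6 /l/ transparent; 5 /l/ transparent; 4 /l/ transparent; 3 /e/ → [+round]; 2 /a/ → [+round]; 1 /a/ → [+round]; word edge.
From /u/ at 16 rightward: 17 /e/ → [+round]; 18 /l/ transparent; word edge.
From /u/ at 16 leftward: 15 /u/ is itself a trigger — this domain ends here.

1 2 3 7 8 10 12 13 15 16 17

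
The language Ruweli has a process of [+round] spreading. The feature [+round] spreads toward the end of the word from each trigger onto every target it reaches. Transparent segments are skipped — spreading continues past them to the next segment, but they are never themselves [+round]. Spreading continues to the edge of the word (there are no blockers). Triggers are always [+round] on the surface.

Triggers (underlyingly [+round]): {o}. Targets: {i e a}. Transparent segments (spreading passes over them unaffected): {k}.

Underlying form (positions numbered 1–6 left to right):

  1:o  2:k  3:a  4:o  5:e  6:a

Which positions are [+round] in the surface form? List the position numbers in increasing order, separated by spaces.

From /o/ at 1 rightward: 2 /k/ transparent; 3 /a/ → [+round]; 4 /o/ is itself a trigger — this domain ends here.
From /o/ at 4 rightward: 5 /e/ → [+round]; 6 /a/ → [+round]; word edge.

1 3 4 5 6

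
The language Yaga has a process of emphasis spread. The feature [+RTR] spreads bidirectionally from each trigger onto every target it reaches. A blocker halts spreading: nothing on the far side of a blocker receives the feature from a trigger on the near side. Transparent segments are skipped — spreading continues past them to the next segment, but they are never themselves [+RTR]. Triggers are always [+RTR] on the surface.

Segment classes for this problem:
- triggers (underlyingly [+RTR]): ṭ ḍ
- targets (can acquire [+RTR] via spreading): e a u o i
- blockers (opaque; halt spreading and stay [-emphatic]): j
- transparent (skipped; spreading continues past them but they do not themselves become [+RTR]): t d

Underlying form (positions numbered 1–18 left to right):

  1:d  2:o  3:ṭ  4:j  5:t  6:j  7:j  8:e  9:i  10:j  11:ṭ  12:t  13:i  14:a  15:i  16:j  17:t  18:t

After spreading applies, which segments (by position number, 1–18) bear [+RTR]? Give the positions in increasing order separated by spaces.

From /ṭ/ at 3 rightward: 4 /j/ blocks.
From /ṭ/ at 3 leftward: 2 /o/ → [+RTR]; 1 /d/ transparent; word edge.
From /ṭ/ at 11 rightward: 12 /t/ transparent; 13 /i/ → [+RTR]; 14 /a/ → [+RTR]; 15 /i/ → [+RTR]; 16 /j/ blocks.
From /ṭ/ at 11 leftward: 10 /j/ blocks.
Targets with no active source: positions 8 9 stay [-emphatic].

2 3 11 13 14 15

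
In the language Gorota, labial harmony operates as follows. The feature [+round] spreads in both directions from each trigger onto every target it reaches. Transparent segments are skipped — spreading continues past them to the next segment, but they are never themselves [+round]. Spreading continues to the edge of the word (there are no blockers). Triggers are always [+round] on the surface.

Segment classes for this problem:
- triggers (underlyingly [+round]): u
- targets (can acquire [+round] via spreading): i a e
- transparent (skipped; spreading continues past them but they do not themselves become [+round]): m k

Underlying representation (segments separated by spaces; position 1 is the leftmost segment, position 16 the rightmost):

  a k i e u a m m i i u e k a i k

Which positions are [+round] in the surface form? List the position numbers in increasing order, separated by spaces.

1 3 4 5 6 9 10 11 12 14 15

From /u/ at 5 rightward: 6 /a/ → [+round]; 7 /m/ transparent; 8 /m/ transparent; 9 /i/ → [+round]; 10 /i/ → [+round]; 11 /u/ is itself a trigger — this domain ends here.
From /u/ at 5 leftward: 4 /e/ → [+round]; 3 /i/ → [+round]; 2 /k/ transparent; 1 /a/ → [+round]; word edge.
From /u/ at 11 rightward: 12 /e/ → [+round]; 13 /k/ transparent; 14 /a/ → [+round]; 15 /i/ → [+round]; 16 /k/ transparent; word edge.
From /u/ at 11 leftward: 10 /i/ → [+round]; 9 /i/ → [+round]; 8 /m/ transparent; 7 /m/ transparent; 6 /a/ → [+round]; 5 /u/ is itself a trigger — this domain ends here.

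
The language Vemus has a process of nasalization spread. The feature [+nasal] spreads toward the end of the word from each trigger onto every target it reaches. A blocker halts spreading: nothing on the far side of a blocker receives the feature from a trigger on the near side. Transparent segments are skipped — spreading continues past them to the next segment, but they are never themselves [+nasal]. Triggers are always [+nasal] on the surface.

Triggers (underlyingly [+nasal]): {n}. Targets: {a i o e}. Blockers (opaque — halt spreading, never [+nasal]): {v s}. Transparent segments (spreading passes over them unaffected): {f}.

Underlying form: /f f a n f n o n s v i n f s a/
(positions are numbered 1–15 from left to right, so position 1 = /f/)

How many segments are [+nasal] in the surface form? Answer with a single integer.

5

From /n/ at 4 rightward: 5 /f/ transparent; 6 /n/ is itself a trigger — this domain ends here.
From /n/ at 6 rightward: 7 /o/ → [+nasal]; 8 /n/ is itself a trigger — this domain ends here.
From /n/ at 8 rightward: 9 /s/ blocks.
From /n/ at 12 rightward: 13 /f/ transparent; 14 /s/ blocks.
Targets with no active source: positions 3 11 15 stay [-nasal].
[+nasal] positions on the surface: 4 6 7 8 12.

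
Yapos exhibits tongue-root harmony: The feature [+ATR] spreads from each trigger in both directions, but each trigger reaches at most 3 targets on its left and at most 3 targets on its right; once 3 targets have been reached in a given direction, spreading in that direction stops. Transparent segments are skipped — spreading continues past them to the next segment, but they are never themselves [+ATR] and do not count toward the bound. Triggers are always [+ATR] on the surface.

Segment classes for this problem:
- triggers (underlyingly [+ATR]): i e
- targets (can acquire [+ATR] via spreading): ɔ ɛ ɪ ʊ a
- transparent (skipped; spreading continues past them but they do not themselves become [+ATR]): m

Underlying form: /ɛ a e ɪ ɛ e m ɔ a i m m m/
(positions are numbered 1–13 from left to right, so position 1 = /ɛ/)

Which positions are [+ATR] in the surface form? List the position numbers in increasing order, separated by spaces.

1 2 3 4 5 6 8 9 10

From /e/ at 3 rightward: 4 /ɪ/ → [+ATR]; 5 /ɛ/ → [+ATR]; 6 /e/ is itself a trigger — this domain ends here.
From /e/ at 3 leftward: 2 /a/ → [+ATR]; 1 /ɛ/ → [+ATR]; word edge.
From /e/ at 6 rightward: 7 /m/ transparent; 8 /ɔ/ → [+ATR]; 9 /a/ → [+ATR]; 10 /i/ is itself a trigger — this domain ends here.
From /e/ at 6 leftward: 5 /ɛ/ → [+ATR]; 4 /ɪ/ → [+ATR]; 3 /e/ is itself a trigger — this domain ends here.
From /i/ at 10 rightward: 11 /m/ transparent; 12 /m/ transparent; 13 /m/ transparent; word edge.
From /i/ at 10 leftward: 9 /a/ → [+ATR]; 8 /ɔ/ → [+ATR]; 7 /m/ transparent; 6 /e/ is itself a trigger — this domain ends here.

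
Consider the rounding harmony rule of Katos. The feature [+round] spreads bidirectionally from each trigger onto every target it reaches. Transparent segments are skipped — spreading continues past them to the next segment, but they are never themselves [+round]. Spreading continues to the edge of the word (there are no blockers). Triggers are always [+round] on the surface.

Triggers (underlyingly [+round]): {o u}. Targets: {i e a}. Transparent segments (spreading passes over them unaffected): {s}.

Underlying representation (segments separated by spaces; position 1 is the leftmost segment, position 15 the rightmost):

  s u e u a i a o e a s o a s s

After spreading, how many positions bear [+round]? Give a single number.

From /u/ at 2 rightward: 3 /e/ → [+round]; 4 /u/ is itself a trigger — this domain ends here.
From /u/ at 2 leftward: 1 /s/ transparent; word edge.
From /u/ at 4 rightward: 5 /a/ → [+round]; 6 /i/ → [+round]; 7 /a/ → [+round]; 8 /o/ is itself a trigger — this domain ends here.
From /u/ at 4 leftward: 3 /e/ → [+round]; 2 /u/ is itself a trigger — this domain ends here.
From /o/ at 8 rightward: 9 /e/ → [+round]; 10 /a/ → [+round]; 11 /s/ transparent; 12 /o/ is itself a trigger — this domain ends here.
From /o/ at 8 leftward: 7 /a/ → [+round]; 6 /i/ → [+round]; 5 /a/ → [+round]; 4 /u/ is itself a trigger — this domain ends here.
From /o/ at 12 rightward: 13 /a/ → [+round]; 14 /s/ transparent; 15 /s/ transparent; word edge.
From /o/ at 12 leftward: 11 /s/ transparent; 10 /a/ → [+round]; 9 /e/ → [+round]; 8 /o/ is itself a trigger — this domain ends here.
[+round] positions on the surface: 2 3 4 5 6 7 8 9 10 12 13.

11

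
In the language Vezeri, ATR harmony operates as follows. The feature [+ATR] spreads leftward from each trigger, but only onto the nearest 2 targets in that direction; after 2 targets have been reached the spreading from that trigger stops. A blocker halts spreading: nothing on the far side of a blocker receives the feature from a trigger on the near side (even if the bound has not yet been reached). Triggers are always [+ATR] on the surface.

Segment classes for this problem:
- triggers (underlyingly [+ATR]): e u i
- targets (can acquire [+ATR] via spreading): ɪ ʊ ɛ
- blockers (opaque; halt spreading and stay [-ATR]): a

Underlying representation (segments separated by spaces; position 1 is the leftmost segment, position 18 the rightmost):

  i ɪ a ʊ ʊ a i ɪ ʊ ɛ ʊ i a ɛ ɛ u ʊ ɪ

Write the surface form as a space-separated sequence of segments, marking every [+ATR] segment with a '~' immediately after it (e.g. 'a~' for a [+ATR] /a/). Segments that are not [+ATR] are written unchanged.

i~ ɪ a ʊ ʊ a i~ ɪ ʊ ɛ~ ʊ~ i~ a ɛ~ ɛ~ u~ ʊ ɪ

From /i/ at 1 leftward: word edge.
From /i/ at 7 leftward: 6 /a/ blocks.
From /i/ at 12 leftward: 11 /ʊ/ → [+ATR]; 10 /ɛ/ → [+ATR]; bound reached.
From /u/ at 16 leftward: 15 /ɛ/ → [+ATR]; 14 /ɛ/ → [+ATR]; bound reached.
Targets with no active source: positions 2 4 5 8 9 17 18 stay [-ATR].
[+ATR] positions on the surface: 1 7 10 11 12 14 15 16.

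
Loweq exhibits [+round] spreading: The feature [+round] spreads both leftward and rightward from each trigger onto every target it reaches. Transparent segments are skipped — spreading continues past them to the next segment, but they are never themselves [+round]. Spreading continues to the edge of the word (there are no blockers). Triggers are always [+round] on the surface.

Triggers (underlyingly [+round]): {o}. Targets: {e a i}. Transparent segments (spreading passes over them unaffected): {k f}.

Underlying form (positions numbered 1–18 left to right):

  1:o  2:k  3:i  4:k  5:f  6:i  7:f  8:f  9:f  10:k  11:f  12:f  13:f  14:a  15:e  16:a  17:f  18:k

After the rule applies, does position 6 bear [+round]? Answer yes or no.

From /o/ at 1 rightward: 2 /k/ transparent; 3 /i/ → [+round]; 4 /k/ transparent; 5 /f/ transparent; 6 /i/ → [+round]; 7 /f/ transparent; 8 /f/ transparent; 9 /f/ transparent; 10 /k/ transparent; 11 /f/ transparent; 12 /f/ transparent; 13 /f/ transparent; 14 /a/ → [+round]; 15 /e/ → [+round]; 16 /a/ → [+round]; 17 /f/ transparent; 18 /k/ transparent; word edge.
From /o/ at 1 leftward: word edge.
[+round] positions on the surface: 1 3 6 14 15 16.

yes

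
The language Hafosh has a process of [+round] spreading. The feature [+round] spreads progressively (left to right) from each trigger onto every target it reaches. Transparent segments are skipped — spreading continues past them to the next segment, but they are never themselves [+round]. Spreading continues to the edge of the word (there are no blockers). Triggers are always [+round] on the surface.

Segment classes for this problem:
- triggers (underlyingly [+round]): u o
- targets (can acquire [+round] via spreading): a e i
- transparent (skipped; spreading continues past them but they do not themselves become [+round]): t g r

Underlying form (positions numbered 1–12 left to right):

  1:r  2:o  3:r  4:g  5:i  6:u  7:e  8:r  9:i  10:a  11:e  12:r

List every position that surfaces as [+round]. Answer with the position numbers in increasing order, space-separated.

From /o/ at 2 rightward: 3 /r/ transparent; 4 /g/ transparent; 5 /i/ → [+round]; 6 /u/ is itself a trigger — this domain ends here.
From /u/ at 6 rightward: 7 /e/ → [+round]; 8 /r/ transparent; 9 /i/ → [+round]; 10 /a/ → [+round]; 11 /e/ → [+round]; 12 /r/ transparent; word edge.

2 5 6 7 9 10 11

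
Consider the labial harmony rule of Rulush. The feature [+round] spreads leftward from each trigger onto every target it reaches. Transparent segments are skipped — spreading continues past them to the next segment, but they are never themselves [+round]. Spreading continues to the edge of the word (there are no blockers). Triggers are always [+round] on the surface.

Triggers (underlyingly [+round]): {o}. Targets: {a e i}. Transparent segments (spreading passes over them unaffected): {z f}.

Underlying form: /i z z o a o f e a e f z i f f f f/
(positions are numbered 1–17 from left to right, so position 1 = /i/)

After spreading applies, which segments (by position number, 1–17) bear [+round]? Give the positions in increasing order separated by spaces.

1 4 5 6

From /o/ at 4 leftward: 3 /z/ transparent; 2 /z/ transparent; 1 /i/ → [+round]; word edge.
From /o/ at 6 leftward: 5 /a/ → [+round]; 4 /o/ is itself a trigger — this domain ends here.
Targets with no active source: positions 8 9 10 13 stay [-round].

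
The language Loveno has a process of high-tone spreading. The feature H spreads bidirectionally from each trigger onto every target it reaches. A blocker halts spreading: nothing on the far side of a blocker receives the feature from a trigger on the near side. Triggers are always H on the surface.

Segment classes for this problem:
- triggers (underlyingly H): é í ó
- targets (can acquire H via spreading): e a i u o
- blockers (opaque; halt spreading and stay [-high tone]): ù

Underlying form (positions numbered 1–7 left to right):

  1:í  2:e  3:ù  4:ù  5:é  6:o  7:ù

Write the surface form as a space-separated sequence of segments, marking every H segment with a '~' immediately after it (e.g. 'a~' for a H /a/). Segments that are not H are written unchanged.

í~ e~ ù ù é~ o~ ù

From /í/ at 1 rightward: 2 /e/ → H; 3 /ù/ blocks.
From /í/ at 1 leftward: word edge.
From /é/ at 5 rightward: 6 /o/ → H; 7 /ù/ blocks.
From /é/ at 5 leftward: 4 /ù/ blocks.
H positions on the surface: 1 2 5 6.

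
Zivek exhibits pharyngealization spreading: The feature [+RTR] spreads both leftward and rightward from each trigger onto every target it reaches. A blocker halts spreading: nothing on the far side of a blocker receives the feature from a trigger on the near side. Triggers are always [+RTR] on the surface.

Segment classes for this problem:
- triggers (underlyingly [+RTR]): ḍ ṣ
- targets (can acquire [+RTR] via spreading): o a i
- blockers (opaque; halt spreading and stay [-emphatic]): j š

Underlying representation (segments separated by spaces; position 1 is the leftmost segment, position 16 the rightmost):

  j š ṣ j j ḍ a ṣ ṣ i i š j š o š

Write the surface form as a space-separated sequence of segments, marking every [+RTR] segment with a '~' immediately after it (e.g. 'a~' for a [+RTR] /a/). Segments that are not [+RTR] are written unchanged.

j š ṣ~ j j ḍ~ a~ ṣ~ ṣ~ i~ i~ š j š o š

From /ṣ/ at 3 rightward: 4 /j/ blocks.
From /ṣ/ at 3 leftward: 2 /š/ blocks.
From /ḍ/ at 6 rightward: 7 /a/ → [+RTR]; 8 /ṣ/ is itself a trigger — this domain ends here.
From /ḍ/ at 6 leftward: 5 /j/ blocks.
From /ṣ/ at 8 rightward: 9 /ṣ/ is itself a trigger — this domain ends here.
From /ṣ/ at 8 leftward: 7 /a/ → [+RTR]; 6 /ḍ/ is itself a trigger — this domain ends here.
From /ṣ/ at 9 rightward: 10 /i/ → [+RTR]; 11 /i/ → [+RTR]; 12 /š/ blocks.
From /ṣ/ at 9 leftward: 8 /ṣ/ is itself a trigger — this domain ends here.
Target with no active source: position 15 stays [-emphatic].
[+RTR] positions on the surface: 3 6 7 8 9 10 11.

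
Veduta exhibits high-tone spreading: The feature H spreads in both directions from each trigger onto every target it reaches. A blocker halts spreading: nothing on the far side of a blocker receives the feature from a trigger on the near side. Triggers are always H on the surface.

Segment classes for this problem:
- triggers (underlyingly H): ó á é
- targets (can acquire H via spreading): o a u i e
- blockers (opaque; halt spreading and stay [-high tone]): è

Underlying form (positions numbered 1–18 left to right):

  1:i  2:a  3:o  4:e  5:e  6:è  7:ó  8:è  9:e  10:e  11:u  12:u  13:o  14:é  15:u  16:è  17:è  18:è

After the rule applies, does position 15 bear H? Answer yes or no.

From /ó/ at 7 rightward: 8 /è/ blocks.
From /ó/ at 7 leftward: 6 /è/ blocks.
From /é/ at 14 rightward: 15 /u/ → H; 16 /è/ blocks.
From /é/ at 14 leftward: 13 /o/ → H; 12 /u/ → H; 11 /u/ → H; 10 /e/ → H; 9 /e/ → H; 8 /è/ blocks.
Targets with no active source: positions 1 2 3 4 5 stay [-high tone].
H positions on the surface: 7 9 10 11 12 13 14 15.

yes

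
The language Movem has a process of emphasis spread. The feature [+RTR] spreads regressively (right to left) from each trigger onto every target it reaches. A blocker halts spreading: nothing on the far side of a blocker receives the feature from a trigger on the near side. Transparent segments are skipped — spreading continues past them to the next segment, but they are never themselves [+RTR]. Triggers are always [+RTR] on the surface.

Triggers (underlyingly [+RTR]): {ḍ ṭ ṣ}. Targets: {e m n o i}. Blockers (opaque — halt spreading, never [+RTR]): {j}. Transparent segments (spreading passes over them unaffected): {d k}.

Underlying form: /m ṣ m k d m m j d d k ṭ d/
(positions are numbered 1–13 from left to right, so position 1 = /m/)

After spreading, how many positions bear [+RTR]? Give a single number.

3

From /ṣ/ at 2 leftward: 1 /m/ → [+RTR]; word edge.
From /ṭ/ at 12 leftward: 11 /k/ transparent; 10 /d/ transparent; 9 /d/ transparent; 8 /j/ blocks.
Targets with no active source: positions 3 6 7 stay [-emphatic].
[+RTR] positions on the surface: 1 2 12.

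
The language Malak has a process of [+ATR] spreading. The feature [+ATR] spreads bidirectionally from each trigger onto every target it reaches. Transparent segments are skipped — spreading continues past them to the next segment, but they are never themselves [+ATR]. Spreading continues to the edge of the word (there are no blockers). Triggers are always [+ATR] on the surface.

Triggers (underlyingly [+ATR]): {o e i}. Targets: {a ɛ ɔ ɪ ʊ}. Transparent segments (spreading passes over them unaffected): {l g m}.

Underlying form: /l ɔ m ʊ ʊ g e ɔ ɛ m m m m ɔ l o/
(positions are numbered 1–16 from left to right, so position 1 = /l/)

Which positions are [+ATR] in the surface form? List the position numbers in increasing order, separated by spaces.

From /e/ at 7 rightward: 8 /ɔ/ → [+ATR]; 9 /ɛ/ → [+ATR]; 10 /m/ transparent; 11 /m/ transparent; 12 /m/ transparent; 13 /m/ transparent; 14 /ɔ/ → [+ATR]; 15 /l/ transparent; 16 /o/ is itself a trigger — this domain ends here.
From /e/ at 7 leftward: 6 /g/ transparent; 5 /ʊ/ → [+ATR]; 4 /ʊ/ → [+ATR]; 3 /m/ transparent; 2 /ɔ/ → [+ATR]; 1 /l/ transparent; word edge.
From /o/ at 16 rightward: word edge.
From /o/ at 16 leftward: 15 /l/ transparent; 14 /ɔ/ → [+ATR]; 13 /m/ transparent; 12 /m/ transparent; 11 /m/ transparent; 10 /m/ transparent; 9 /ɛ/ → [+ATR]; 8 /ɔ/ → [+ATR]; 7 /e/ is itself a trigger — this domain ends here.

2 4 5 7 8 9 14 16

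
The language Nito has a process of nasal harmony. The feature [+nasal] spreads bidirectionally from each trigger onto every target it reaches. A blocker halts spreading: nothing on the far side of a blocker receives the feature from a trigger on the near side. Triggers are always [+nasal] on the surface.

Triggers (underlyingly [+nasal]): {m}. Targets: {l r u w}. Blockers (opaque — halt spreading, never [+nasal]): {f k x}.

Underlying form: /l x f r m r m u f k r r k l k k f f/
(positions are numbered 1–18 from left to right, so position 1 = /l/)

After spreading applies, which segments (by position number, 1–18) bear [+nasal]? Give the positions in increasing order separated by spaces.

From /m/ at 5 rightward: 6 /r/ → [+nasal]; 7 /m/ is itself a trigger — this domain ends here.
From /m/ at 5 leftward: 4 /r/ → [+nasal]; 3 /f/ blocks.
From /m/ at 7 rightward: 8 /u/ → [+nasal]; 9 /f/ blocks.
From /m/ at 7 leftward: 6 /r/ → [+nasal]; 5 /m/ is itself a trigger — this domain ends here.
Targets with no active source: positions 1 11 12 14 stay [-nasal].

4 5 6 7 8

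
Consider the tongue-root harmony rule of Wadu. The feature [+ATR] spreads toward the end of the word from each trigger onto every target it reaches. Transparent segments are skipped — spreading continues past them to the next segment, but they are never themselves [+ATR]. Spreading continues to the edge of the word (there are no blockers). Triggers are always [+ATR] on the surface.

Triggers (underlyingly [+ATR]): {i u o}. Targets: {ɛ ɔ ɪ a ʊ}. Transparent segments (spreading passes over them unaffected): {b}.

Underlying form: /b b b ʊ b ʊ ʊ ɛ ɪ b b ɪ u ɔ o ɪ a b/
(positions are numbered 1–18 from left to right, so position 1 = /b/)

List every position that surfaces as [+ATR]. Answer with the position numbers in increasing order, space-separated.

13 14 15 16 17

From /u/ at 13 rightward: 14 /ɔ/ → [+ATR]; 15 /o/ is itself a trigger — this domain ends here.
From /o/ at 15 rightward: 16 /ɪ/ → [+ATR]; 17 /a/ → [+ATR]; 18 /b/ transparent; word edge.
Targets with no active source: positions 4 6 7 8 9 12 stay [-ATR].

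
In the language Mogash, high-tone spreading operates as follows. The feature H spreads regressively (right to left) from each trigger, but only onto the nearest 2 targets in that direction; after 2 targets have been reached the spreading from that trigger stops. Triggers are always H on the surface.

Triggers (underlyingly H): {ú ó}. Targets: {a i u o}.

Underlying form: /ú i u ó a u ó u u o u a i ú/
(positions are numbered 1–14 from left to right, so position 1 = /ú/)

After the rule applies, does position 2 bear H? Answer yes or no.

yes

From /ú/ at 1 leftward: word edge.
From /ó/ at 4 leftward: 3 /u/ → H; 2 /i/ → H; bound reached.
From /ó/ at 7 leftward: 6 /u/ → H; 5 /a/ → H; bound reached.
From /ú/ at 14 leftward: 13 /i/ → H; 12 /a/ → H; bound reached.
Targets with no active source: positions 8 9 10 11 stay [-high tone].
H positions on the surface: 1 2 3 4 5 6 7 12 13 14.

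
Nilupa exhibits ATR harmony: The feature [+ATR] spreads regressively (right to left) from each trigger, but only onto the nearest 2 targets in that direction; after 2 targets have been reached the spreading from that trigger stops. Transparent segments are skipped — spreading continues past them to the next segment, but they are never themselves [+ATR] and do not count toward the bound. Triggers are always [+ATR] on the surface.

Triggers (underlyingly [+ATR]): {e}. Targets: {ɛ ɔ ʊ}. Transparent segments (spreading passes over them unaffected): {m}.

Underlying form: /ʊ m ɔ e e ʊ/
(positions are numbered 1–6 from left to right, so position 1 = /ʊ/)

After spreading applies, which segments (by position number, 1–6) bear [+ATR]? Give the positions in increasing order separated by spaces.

From /e/ at 4 leftward: 3 /ɔ/ → [+ATR]; 2 /m/ transparent; 1 /ʊ/ → [+ATR]; bound reached.
From /e/ at 5 leftward: 4 /e/ is itself a trigger — this domain ends here.
Target with no active source: position 6 stays [-ATR].

1 3 4 5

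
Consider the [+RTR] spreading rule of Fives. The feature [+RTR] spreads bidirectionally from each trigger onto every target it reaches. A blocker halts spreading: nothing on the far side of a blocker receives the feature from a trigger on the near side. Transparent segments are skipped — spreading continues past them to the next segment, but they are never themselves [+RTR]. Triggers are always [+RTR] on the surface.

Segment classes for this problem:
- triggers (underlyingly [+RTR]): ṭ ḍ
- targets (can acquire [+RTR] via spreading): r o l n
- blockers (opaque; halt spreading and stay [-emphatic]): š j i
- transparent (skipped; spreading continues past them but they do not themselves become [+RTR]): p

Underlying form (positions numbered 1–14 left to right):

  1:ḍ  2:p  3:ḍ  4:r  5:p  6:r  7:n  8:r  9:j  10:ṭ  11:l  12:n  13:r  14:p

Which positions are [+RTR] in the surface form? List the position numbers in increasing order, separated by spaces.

From /ḍ/ at 1 rightward: 2 /p/ transparent; 3 /ḍ/ is itself a trigger — this domain ends here.
From /ḍ/ at 1 leftward: word edge.
From /ḍ/ at 3 rightward: 4 /r/ → [+RTR]; 5 /p/ transparent; 6 /r/ → [+RTR]; 7 /n/ → [+RTR]; 8 /r/ → [+RTR]; 9 /j/ blocks.
From /ḍ/ at 3 leftward: 2 /p/ transparent; 1 /ḍ/ is itself a trigger — this domain ends here.
From /ṭ/ at 10 rightward: 11 /l/ → [+RTR]; 12 /n/ → [+RTR]; 13 /r/ → [+RTR]; 14 /p/ transparent; word edge.
From /ṭ/ at 10 leftward: 9 /j/ blocks.

1 3 4 6 7 8 10 11 12 13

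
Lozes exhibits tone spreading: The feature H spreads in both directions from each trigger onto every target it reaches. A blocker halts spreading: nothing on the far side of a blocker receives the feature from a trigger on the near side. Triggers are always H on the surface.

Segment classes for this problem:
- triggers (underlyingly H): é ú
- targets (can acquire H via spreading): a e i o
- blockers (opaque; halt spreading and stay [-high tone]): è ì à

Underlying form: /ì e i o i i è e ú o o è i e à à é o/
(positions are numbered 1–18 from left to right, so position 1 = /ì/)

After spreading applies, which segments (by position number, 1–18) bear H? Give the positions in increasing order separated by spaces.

From /ú/ at 9 rightward: 10 /o/ → H; 11 /o/ → H; 12 /è/ blocks.
From /ú/ at 9 leftward: 8 /e/ → H; 7 /è/ blocks.
From /é/ at 17 rightward: 18 /o/ → H; word edge.
From /é/ at 17 leftward: 16 /à/ blocks.
Targets with no active source: positions 2 3 4 5 6 13 14 stay [-high tone].

8 9 10 11 17 18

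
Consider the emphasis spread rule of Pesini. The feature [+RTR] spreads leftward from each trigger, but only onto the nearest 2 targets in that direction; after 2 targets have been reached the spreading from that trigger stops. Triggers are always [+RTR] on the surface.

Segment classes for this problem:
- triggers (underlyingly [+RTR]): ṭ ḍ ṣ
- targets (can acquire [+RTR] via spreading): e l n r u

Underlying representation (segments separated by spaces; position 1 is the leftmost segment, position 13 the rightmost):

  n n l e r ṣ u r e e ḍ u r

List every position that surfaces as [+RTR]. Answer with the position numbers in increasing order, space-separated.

4 5 6 9 10 11

From /ṣ/ at 6 leftward: 5 /r/ → [+RTR]; 4 /e/ → [+RTR]; bound reached.
From /ḍ/ at 11 leftward: 10 /e/ → [+RTR]; 9 /e/ → [+RTR]; bound reached.
Targets with no active source: positions 1 2 3 7 8 12 13 stay [-emphatic].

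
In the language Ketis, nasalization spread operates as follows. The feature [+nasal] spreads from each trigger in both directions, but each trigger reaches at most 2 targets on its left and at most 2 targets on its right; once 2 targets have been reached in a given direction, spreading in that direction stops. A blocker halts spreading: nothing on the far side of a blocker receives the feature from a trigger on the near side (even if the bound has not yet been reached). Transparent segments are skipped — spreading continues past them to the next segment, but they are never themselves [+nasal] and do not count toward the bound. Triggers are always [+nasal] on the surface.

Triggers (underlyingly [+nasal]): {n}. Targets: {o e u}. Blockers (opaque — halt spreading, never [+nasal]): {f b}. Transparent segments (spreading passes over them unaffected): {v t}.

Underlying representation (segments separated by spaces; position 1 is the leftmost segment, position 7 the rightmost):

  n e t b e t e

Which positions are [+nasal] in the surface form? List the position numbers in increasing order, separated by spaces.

1 2

From /n/ at 1 rightward: 2 /e/ → [+nasal]; 3 /t/ transparent; 4 /b/ blocks.
From /n/ at 1 leftward: word edge.
Targets with no active source: positions 5 7 stay [-nasal].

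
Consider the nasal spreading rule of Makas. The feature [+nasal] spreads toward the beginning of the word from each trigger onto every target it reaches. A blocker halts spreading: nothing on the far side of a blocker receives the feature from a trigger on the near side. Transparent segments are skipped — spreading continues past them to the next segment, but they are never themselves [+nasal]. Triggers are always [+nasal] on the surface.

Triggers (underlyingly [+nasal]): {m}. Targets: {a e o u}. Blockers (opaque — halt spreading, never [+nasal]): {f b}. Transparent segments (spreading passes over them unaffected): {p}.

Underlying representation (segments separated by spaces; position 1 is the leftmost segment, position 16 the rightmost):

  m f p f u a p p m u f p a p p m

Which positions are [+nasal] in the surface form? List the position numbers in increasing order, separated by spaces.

1 5 6 9 13 16

From /m/ at 1 leftward: word edge.
From /m/ at 9 leftward: 8 /p/ transparent; 7 /p/ transparent; 6 /a/ → [+nasal]; 5 /u/ → [+nasal]; 4 /f/ blocks.
From /m/ at 16 leftward: 15 /p/ transparent; 14 /p/ transparent; 13 /a/ → [+nasal]; 12 /p/ transparent; 11 /f/ blocks.
Target with no active source: position 10 stays [-nasal].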